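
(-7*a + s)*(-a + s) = 7*a^2 - 8*a*s + s^2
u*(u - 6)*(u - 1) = u^3 - 7*u^2 + 6*u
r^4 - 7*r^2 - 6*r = r*(r - 3)*(r + 1)*(r + 2)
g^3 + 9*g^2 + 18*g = g*(g + 3)*(g + 6)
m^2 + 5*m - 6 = (m - 1)*(m + 6)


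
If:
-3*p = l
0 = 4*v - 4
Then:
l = -3*p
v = 1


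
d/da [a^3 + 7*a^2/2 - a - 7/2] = 3*a^2 + 7*a - 1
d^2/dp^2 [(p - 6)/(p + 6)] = -24/(p + 6)^3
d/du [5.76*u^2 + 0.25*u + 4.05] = 11.52*u + 0.25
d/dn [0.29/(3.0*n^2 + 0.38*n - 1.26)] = (-1.74*n - 0.1102)/(3.0*n^2 + 0.38*n - 1.26)^2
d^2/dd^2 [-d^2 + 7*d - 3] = -2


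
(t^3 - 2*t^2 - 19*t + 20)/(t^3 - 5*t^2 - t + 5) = (t + 4)/(t + 1)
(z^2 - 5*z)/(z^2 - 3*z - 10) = z/(z + 2)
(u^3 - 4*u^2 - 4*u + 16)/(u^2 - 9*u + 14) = (u^2 - 2*u - 8)/(u - 7)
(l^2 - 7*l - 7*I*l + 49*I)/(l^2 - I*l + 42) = (l - 7)/(l + 6*I)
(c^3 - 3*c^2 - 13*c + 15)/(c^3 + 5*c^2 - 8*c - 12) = (c^3 - 3*c^2 - 13*c + 15)/(c^3 + 5*c^2 - 8*c - 12)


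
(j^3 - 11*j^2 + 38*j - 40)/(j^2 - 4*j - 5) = (j^2 - 6*j + 8)/(j + 1)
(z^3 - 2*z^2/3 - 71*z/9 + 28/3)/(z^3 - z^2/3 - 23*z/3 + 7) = (z - 4/3)/(z - 1)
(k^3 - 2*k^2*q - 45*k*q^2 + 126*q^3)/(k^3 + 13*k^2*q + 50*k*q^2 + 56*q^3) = (k^2 - 9*k*q + 18*q^2)/(k^2 + 6*k*q + 8*q^2)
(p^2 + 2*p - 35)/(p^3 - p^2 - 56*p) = (p - 5)/(p*(p - 8))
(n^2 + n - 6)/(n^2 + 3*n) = (n - 2)/n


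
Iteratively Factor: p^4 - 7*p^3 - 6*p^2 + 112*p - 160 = (p - 2)*(p^3 - 5*p^2 - 16*p + 80) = (p - 2)*(p + 4)*(p^2 - 9*p + 20) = (p - 4)*(p - 2)*(p + 4)*(p - 5)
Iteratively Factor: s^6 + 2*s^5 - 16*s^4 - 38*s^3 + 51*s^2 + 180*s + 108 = (s - 3)*(s^5 + 5*s^4 - s^3 - 41*s^2 - 72*s - 36) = (s - 3)*(s + 2)*(s^4 + 3*s^3 - 7*s^2 - 27*s - 18) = (s - 3)*(s + 2)^2*(s^3 + s^2 - 9*s - 9) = (s - 3)*(s + 2)^2*(s + 3)*(s^2 - 2*s - 3) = (s - 3)*(s + 1)*(s + 2)^2*(s + 3)*(s - 3)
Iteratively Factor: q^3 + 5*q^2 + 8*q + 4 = (q + 2)*(q^2 + 3*q + 2) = (q + 2)^2*(q + 1)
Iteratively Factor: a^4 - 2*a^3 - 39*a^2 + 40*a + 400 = (a - 5)*(a^3 + 3*a^2 - 24*a - 80) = (a - 5)^2*(a^2 + 8*a + 16) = (a - 5)^2*(a + 4)*(a + 4)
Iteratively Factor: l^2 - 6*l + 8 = (l - 4)*(l - 2)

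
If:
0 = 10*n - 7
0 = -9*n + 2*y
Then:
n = 7/10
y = 63/20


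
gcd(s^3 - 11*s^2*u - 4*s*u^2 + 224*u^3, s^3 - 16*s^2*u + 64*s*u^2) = s - 8*u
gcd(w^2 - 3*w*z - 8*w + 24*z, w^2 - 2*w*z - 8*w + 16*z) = w - 8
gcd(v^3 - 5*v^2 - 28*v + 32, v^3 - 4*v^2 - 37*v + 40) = v^2 - 9*v + 8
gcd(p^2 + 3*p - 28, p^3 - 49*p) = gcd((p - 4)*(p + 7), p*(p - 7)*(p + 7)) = p + 7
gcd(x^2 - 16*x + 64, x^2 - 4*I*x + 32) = 1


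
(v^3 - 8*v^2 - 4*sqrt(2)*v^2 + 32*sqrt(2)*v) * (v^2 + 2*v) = v^5 - 6*v^4 - 4*sqrt(2)*v^4 - 16*v^3 + 24*sqrt(2)*v^3 + 64*sqrt(2)*v^2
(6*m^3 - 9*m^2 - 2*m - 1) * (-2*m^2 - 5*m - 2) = -12*m^5 - 12*m^4 + 37*m^3 + 30*m^2 + 9*m + 2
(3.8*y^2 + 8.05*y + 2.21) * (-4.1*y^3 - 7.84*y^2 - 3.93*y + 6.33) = -15.58*y^5 - 62.797*y^4 - 87.107*y^3 - 24.9089*y^2 + 42.2712*y + 13.9893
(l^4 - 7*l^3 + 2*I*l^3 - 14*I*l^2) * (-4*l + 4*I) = -4*l^5 + 28*l^4 - 4*I*l^4 - 8*l^3 + 28*I*l^3 + 56*l^2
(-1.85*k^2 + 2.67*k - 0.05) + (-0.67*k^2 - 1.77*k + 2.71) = -2.52*k^2 + 0.9*k + 2.66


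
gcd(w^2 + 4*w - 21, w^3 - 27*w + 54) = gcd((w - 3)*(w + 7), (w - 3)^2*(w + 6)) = w - 3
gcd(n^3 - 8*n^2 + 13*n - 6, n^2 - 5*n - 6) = n - 6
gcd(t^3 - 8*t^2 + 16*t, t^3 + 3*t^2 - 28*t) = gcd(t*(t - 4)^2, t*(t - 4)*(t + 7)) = t^2 - 4*t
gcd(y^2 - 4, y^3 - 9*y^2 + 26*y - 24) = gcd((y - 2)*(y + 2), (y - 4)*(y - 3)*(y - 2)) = y - 2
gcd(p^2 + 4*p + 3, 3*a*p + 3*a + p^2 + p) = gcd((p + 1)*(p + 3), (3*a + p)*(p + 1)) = p + 1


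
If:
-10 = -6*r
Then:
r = 5/3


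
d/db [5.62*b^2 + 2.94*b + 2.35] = 11.24*b + 2.94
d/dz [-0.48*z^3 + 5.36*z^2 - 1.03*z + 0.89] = -1.44*z^2 + 10.72*z - 1.03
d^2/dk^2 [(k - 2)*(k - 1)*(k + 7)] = 6*k + 8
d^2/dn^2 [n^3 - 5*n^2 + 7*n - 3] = 6*n - 10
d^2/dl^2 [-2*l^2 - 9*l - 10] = -4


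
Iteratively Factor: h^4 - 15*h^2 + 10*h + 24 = (h - 2)*(h^3 + 2*h^2 - 11*h - 12) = (h - 2)*(h + 4)*(h^2 - 2*h - 3) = (h - 2)*(h + 1)*(h + 4)*(h - 3)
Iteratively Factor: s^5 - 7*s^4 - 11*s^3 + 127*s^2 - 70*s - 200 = (s - 5)*(s^4 - 2*s^3 - 21*s^2 + 22*s + 40) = (s - 5)*(s - 2)*(s^3 - 21*s - 20) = (s - 5)*(s - 2)*(s + 4)*(s^2 - 4*s - 5) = (s - 5)*(s - 2)*(s + 1)*(s + 4)*(s - 5)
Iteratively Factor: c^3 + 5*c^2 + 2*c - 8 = (c - 1)*(c^2 + 6*c + 8) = (c - 1)*(c + 2)*(c + 4)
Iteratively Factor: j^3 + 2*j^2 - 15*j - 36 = (j + 3)*(j^2 - j - 12) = (j + 3)^2*(j - 4)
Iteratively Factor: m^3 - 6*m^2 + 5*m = (m - 5)*(m^2 - m) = m*(m - 5)*(m - 1)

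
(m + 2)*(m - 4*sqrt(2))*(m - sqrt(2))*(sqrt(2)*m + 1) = sqrt(2)*m^4 - 9*m^3 + 2*sqrt(2)*m^3 - 18*m^2 + 3*sqrt(2)*m^2 + 8*m + 6*sqrt(2)*m + 16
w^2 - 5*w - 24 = (w - 8)*(w + 3)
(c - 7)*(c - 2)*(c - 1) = c^3 - 10*c^2 + 23*c - 14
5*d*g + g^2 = g*(5*d + g)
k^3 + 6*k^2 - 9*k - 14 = (k - 2)*(k + 1)*(k + 7)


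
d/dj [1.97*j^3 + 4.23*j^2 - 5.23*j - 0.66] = 5.91*j^2 + 8.46*j - 5.23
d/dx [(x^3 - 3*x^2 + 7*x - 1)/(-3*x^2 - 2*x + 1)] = (-3*x^4 - 4*x^3 + 30*x^2 - 12*x + 5)/(9*x^4 + 12*x^3 - 2*x^2 - 4*x + 1)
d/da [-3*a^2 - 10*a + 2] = -6*a - 10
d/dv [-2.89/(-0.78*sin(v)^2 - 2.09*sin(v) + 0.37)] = -(4.5084*sin(v) + 6.0401)*cos(v)/(0.78*sin(v)^2 + 2.09*sin(v) - 0.37)^2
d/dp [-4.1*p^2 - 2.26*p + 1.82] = -8.2*p - 2.26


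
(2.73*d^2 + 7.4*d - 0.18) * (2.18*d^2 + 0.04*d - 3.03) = 5.9514*d^4 + 16.2412*d^3 - 8.3683*d^2 - 22.4292*d + 0.5454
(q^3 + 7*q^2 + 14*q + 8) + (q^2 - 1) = q^3 + 8*q^2 + 14*q + 7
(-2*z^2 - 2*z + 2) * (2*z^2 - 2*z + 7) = -4*z^4 - 6*z^2 - 18*z + 14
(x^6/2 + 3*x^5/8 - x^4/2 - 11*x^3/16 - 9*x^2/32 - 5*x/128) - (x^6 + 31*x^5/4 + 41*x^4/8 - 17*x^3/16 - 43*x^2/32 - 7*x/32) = -x^6/2 - 59*x^5/8 - 45*x^4/8 + 3*x^3/8 + 17*x^2/16 + 23*x/128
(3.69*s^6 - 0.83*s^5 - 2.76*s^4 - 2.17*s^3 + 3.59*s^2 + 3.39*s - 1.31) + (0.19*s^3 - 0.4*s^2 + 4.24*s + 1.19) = 3.69*s^6 - 0.83*s^5 - 2.76*s^4 - 1.98*s^3 + 3.19*s^2 + 7.63*s - 0.12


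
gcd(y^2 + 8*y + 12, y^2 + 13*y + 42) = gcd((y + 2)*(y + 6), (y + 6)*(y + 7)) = y + 6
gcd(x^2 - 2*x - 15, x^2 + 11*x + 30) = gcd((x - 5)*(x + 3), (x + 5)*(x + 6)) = 1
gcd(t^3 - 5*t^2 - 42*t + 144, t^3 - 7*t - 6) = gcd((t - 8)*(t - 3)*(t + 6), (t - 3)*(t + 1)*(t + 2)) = t - 3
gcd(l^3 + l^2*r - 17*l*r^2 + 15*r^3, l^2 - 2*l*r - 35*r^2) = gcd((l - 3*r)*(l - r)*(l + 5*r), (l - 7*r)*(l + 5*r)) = l + 5*r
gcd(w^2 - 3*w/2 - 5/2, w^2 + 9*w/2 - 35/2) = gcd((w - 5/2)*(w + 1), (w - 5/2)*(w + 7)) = w - 5/2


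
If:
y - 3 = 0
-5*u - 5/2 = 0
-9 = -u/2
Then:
No Solution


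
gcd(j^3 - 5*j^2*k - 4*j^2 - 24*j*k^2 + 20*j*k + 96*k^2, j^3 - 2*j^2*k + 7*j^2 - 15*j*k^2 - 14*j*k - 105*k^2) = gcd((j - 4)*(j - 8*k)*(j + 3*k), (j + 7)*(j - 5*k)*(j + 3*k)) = j + 3*k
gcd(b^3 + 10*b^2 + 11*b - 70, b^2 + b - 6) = b - 2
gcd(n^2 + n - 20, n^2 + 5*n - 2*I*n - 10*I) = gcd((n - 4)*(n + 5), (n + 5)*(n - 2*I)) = n + 5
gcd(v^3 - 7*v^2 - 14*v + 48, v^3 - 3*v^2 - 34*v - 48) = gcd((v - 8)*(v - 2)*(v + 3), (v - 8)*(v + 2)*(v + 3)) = v^2 - 5*v - 24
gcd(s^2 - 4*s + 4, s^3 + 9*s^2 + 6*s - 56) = s - 2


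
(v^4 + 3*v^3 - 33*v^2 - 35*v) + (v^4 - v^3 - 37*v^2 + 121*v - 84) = 2*v^4 + 2*v^3 - 70*v^2 + 86*v - 84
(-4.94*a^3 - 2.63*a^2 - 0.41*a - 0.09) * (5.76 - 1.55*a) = 7.657*a^4 - 24.3779*a^3 - 14.5133*a^2 - 2.2221*a - 0.5184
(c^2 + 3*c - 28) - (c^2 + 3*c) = -28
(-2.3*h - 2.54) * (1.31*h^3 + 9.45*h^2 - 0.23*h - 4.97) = -3.013*h^4 - 25.0624*h^3 - 23.474*h^2 + 12.0152*h + 12.6238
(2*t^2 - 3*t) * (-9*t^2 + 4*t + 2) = -18*t^4 + 35*t^3 - 8*t^2 - 6*t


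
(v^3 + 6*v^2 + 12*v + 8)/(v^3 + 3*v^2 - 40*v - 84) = (v^2 + 4*v + 4)/(v^2 + v - 42)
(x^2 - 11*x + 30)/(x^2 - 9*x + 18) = (x - 5)/(x - 3)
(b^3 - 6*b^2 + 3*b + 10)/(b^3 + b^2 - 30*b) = (b^2 - b - 2)/(b*(b + 6))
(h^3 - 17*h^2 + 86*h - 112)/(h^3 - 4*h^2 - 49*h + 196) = (h^2 - 10*h + 16)/(h^2 + 3*h - 28)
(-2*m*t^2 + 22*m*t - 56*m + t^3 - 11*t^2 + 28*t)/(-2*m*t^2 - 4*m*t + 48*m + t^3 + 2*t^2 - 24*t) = (t - 7)/(t + 6)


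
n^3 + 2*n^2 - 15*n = n*(n - 3)*(n + 5)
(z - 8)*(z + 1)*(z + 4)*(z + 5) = z^4 + 2*z^3 - 51*z^2 - 212*z - 160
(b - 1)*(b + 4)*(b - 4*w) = b^3 - 4*b^2*w + 3*b^2 - 12*b*w - 4*b + 16*w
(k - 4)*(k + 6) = k^2 + 2*k - 24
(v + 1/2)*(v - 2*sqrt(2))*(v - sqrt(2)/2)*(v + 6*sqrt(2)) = v^4 + v^3/2 + 7*sqrt(2)*v^3/2 - 28*v^2 + 7*sqrt(2)*v^2/4 - 14*v + 12*sqrt(2)*v + 6*sqrt(2)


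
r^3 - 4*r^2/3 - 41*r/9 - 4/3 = (r - 3)*(r + 1/3)*(r + 4/3)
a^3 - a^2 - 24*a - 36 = (a - 6)*(a + 2)*(a + 3)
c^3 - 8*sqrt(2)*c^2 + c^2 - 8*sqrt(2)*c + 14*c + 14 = (c + 1)*(c - 7*sqrt(2))*(c - sqrt(2))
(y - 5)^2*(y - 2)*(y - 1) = y^4 - 13*y^3 + 57*y^2 - 95*y + 50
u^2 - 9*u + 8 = (u - 8)*(u - 1)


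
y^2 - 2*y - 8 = (y - 4)*(y + 2)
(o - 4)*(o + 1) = o^2 - 3*o - 4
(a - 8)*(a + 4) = a^2 - 4*a - 32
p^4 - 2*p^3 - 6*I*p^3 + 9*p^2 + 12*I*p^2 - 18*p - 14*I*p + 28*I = (p - 2)*(p - 7*I)*(p - I)*(p + 2*I)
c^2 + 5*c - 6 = (c - 1)*(c + 6)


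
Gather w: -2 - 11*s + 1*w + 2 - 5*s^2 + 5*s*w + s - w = -5*s^2 + 5*s*w - 10*s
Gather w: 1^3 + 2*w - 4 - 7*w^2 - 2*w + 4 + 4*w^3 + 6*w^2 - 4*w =4*w^3 - w^2 - 4*w + 1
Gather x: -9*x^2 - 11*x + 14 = -9*x^2 - 11*x + 14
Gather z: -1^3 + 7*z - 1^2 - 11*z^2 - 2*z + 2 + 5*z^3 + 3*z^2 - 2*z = 5*z^3 - 8*z^2 + 3*z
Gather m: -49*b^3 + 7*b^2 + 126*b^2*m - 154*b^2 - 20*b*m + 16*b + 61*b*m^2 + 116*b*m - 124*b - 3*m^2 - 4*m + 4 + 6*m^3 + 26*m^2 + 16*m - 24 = -49*b^3 - 147*b^2 - 108*b + 6*m^3 + m^2*(61*b + 23) + m*(126*b^2 + 96*b + 12) - 20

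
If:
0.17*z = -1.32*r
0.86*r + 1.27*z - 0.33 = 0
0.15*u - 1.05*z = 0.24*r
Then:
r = -0.04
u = 1.93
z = 0.28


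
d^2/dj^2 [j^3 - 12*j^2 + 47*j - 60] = 6*j - 24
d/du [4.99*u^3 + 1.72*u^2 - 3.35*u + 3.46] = 14.97*u^2 + 3.44*u - 3.35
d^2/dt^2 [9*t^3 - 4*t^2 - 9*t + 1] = 54*t - 8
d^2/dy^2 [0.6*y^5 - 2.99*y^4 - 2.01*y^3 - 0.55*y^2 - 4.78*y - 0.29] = 12.0*y^3 - 35.88*y^2 - 12.06*y - 1.1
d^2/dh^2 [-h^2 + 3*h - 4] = -2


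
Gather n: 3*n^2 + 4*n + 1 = 3*n^2 + 4*n + 1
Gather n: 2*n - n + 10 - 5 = n + 5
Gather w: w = w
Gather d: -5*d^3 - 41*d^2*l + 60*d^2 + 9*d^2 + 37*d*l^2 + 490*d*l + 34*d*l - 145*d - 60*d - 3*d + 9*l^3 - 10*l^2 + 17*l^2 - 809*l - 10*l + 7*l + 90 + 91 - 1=-5*d^3 + d^2*(69 - 41*l) + d*(37*l^2 + 524*l - 208) + 9*l^3 + 7*l^2 - 812*l + 180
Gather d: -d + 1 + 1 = 2 - d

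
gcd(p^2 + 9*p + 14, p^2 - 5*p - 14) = p + 2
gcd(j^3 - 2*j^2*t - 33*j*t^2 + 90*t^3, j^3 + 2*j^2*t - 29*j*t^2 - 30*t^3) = -j^2 - j*t + 30*t^2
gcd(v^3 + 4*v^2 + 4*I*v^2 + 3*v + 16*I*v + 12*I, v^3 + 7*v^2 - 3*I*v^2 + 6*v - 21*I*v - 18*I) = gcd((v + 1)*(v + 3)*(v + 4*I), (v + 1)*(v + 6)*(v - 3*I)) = v + 1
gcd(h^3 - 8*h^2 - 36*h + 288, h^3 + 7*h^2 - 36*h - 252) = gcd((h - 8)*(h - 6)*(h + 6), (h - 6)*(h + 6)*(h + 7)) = h^2 - 36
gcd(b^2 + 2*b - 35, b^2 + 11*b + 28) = b + 7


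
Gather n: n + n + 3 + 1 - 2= 2*n + 2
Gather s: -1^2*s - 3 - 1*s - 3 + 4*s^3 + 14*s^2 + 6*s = 4*s^3 + 14*s^2 + 4*s - 6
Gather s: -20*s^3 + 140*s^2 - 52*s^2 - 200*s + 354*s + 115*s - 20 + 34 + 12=-20*s^3 + 88*s^2 + 269*s + 26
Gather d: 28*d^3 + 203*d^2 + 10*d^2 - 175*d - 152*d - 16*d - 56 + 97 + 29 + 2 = 28*d^3 + 213*d^2 - 343*d + 72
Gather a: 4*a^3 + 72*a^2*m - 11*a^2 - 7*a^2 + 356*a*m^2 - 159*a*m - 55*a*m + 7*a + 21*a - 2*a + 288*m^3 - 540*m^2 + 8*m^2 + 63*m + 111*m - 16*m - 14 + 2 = 4*a^3 + a^2*(72*m - 18) + a*(356*m^2 - 214*m + 26) + 288*m^3 - 532*m^2 + 158*m - 12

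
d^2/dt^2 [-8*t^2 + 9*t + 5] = -16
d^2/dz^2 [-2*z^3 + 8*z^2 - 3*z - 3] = 16 - 12*z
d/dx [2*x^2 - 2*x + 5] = 4*x - 2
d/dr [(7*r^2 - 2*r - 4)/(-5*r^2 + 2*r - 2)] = 4*(r^2 - 17*r + 3)/(25*r^4 - 20*r^3 + 24*r^2 - 8*r + 4)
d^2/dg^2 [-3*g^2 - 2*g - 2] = -6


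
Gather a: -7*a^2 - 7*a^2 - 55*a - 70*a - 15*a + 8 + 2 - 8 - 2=-14*a^2 - 140*a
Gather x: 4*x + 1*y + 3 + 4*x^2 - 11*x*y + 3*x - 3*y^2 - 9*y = 4*x^2 + x*(7 - 11*y) - 3*y^2 - 8*y + 3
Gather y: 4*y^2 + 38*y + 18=4*y^2 + 38*y + 18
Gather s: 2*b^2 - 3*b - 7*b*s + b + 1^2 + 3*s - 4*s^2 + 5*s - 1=2*b^2 - 2*b - 4*s^2 + s*(8 - 7*b)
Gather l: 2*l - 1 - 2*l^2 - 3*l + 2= -2*l^2 - l + 1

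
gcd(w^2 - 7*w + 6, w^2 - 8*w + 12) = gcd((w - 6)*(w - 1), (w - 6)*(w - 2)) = w - 6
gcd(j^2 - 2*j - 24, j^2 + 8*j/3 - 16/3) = j + 4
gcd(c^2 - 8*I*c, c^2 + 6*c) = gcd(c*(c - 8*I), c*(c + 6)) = c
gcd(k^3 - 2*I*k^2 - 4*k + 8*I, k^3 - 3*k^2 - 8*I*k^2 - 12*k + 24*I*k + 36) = k - 2*I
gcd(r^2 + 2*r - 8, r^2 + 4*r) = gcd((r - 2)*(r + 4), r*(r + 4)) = r + 4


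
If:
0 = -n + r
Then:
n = r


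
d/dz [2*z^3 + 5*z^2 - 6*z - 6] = 6*z^2 + 10*z - 6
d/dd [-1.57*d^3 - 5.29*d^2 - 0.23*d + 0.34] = -4.71*d^2 - 10.58*d - 0.23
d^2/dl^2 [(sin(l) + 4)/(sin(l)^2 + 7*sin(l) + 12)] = (3*sin(l) + cos(l)^2 + 1)/(sin(l) + 3)^3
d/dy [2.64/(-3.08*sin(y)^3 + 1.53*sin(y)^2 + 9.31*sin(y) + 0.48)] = (24.3936*sin(y)^2 - 8.0784*sin(y) - 24.5784)*cos(y)/(-3.08*sin(y)^3 + 1.53*sin(y)^2 + 9.31*sin(y) + 0.48)^2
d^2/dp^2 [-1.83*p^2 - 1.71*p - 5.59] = -3.66000000000000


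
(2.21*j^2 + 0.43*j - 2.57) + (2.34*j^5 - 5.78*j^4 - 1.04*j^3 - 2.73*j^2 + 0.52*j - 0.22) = 2.34*j^5 - 5.78*j^4 - 1.04*j^3 - 0.52*j^2 + 0.95*j - 2.79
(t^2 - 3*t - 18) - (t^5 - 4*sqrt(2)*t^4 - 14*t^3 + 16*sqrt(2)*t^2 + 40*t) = -t^5 + 4*sqrt(2)*t^4 + 14*t^3 - 16*sqrt(2)*t^2 + t^2 - 43*t - 18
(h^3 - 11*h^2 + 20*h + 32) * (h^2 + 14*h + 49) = h^5 + 3*h^4 - 85*h^3 - 227*h^2 + 1428*h + 1568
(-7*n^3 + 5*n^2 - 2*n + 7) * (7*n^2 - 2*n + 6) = -49*n^5 + 49*n^4 - 66*n^3 + 83*n^2 - 26*n + 42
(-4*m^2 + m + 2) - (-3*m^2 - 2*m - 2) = -m^2 + 3*m + 4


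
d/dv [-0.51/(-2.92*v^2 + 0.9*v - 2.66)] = (0.459 - 2.9784*v)/(2.92*v^2 - 0.9*v + 2.66)^2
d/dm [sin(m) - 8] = cos(m)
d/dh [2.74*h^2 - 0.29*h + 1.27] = 5.48*h - 0.29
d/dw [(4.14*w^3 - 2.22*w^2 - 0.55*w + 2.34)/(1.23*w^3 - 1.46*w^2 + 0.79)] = (-1.77635683940025e-15*w^5 - 3.3138*w^4 + 1.353*w^3 + 0.374200000000002*w^2 + 3.3252*w - 0.4345)/(1.5129*w^6 - 3.5916*w^5 + 2.1316*w^4 + 1.9434*w^3 - 2.3068*w^2 + 0.6241)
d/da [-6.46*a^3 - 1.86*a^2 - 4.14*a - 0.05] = -19.38*a^2 - 3.72*a - 4.14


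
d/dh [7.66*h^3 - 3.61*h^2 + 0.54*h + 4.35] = 22.98*h^2 - 7.22*h + 0.54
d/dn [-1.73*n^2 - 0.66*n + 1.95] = -3.46*n - 0.66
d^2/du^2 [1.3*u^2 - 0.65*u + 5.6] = 2.60000000000000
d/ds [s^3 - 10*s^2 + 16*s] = 3*s^2 - 20*s + 16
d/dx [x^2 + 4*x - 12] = 2*x + 4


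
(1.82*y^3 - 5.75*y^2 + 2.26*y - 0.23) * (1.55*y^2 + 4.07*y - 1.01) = 2.821*y^5 - 1.5051*y^4 - 21.7377*y^3 + 14.6492*y^2 - 3.2187*y + 0.2323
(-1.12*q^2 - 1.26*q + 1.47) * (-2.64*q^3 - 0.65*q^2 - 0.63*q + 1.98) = 2.9568*q^5 + 4.0544*q^4 - 2.3562*q^3 - 2.3793*q^2 - 3.4209*q + 2.9106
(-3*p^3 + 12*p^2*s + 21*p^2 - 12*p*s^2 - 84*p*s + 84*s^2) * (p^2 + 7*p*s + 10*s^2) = -3*p^5 - 9*p^4*s + 21*p^4 + 42*p^3*s^2 + 63*p^3*s + 36*p^2*s^3 - 294*p^2*s^2 - 120*p*s^4 - 252*p*s^3 + 840*s^4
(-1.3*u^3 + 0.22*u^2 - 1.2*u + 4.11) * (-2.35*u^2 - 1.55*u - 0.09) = 3.055*u^5 + 1.498*u^4 + 2.596*u^3 - 7.8183*u^2 - 6.2625*u - 0.3699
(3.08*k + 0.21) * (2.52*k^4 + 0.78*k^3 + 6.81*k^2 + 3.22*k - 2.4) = 7.7616*k^5 + 2.9316*k^4 + 21.1386*k^3 + 11.3477*k^2 - 6.7158*k - 0.504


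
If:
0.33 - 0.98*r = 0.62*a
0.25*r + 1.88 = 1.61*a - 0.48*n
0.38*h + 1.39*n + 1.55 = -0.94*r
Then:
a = 0.532258064516129 - 1.58064516129032*r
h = 18.8247028862479*r + 3.71743244199208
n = -5.82258064516129*r - 2.13138440860215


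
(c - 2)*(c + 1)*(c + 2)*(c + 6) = c^4 + 7*c^3 + 2*c^2 - 28*c - 24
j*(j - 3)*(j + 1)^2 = j^4 - j^3 - 5*j^2 - 3*j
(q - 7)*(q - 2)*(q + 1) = q^3 - 8*q^2 + 5*q + 14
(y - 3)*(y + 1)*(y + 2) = y^3 - 7*y - 6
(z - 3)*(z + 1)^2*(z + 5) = z^4 + 4*z^3 - 10*z^2 - 28*z - 15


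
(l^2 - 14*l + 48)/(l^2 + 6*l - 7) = (l^2 - 14*l + 48)/(l^2 + 6*l - 7)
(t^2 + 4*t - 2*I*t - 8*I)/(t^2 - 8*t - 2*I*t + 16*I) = (t + 4)/(t - 8)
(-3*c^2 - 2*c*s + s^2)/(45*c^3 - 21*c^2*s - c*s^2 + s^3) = (c + s)/(-15*c^2 + 2*c*s + s^2)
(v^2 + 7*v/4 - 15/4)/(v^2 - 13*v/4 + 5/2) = (v + 3)/(v - 2)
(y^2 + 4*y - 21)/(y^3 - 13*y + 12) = (y + 7)/(y^2 + 3*y - 4)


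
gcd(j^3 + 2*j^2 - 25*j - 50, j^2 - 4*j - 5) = j - 5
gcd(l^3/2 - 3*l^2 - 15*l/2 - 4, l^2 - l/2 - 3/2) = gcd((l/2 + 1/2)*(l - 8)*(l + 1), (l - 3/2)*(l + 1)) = l + 1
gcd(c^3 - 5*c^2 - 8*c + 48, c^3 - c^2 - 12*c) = c^2 - c - 12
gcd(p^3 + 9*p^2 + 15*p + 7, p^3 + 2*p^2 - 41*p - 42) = p^2 + 8*p + 7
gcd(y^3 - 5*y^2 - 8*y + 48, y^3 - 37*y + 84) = y - 4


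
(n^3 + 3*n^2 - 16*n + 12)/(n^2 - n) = n + 4 - 12/n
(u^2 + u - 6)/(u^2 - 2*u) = (u + 3)/u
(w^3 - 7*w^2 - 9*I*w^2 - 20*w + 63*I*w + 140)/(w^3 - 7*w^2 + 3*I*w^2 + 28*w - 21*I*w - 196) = (w - 5*I)/(w + 7*I)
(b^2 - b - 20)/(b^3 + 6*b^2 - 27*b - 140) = 1/(b + 7)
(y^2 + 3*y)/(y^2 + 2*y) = (y + 3)/(y + 2)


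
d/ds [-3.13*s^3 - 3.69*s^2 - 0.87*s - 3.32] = -9.39*s^2 - 7.38*s - 0.87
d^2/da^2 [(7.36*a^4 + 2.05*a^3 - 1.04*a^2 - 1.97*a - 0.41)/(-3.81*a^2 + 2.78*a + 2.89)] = (-213.676992*a^6 + 467.733888*a^5 + 144.9552*a^4 - 943.714144*a^3 - 732.06051*a^2 + 1.36218000000001*a + 1.083846)/(55.306341*a^6 - 121.064274*a^5 - 37.518975*a^4 + 162.17686*a^3 + 28.459275*a^2 - 69.656514*a - 24.137569)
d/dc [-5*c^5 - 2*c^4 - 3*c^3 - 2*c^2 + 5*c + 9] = -25*c^4 - 8*c^3 - 9*c^2 - 4*c + 5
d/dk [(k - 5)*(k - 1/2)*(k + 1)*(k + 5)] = 4*k^3 + 3*k^2/2 - 51*k - 25/2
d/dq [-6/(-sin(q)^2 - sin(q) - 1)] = -6*(2*sin(q) + 1)*cos(q)/(sin(q)^2 + sin(q) + 1)^2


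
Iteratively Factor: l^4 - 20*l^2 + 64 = (l + 2)*(l^3 - 2*l^2 - 16*l + 32) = (l - 2)*(l + 2)*(l^2 - 16) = (l - 4)*(l - 2)*(l + 2)*(l + 4)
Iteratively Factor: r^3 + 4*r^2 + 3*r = (r + 1)*(r^2 + 3*r) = r*(r + 1)*(r + 3)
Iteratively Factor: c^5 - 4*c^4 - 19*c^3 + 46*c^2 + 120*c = (c + 2)*(c^4 - 6*c^3 - 7*c^2 + 60*c) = c*(c + 2)*(c^3 - 6*c^2 - 7*c + 60) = c*(c - 5)*(c + 2)*(c^2 - c - 12) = c*(c - 5)*(c - 4)*(c + 2)*(c + 3)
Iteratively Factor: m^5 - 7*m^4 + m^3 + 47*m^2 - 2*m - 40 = (m + 2)*(m^4 - 9*m^3 + 19*m^2 + 9*m - 20) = (m - 4)*(m + 2)*(m^3 - 5*m^2 - m + 5) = (m - 5)*(m - 4)*(m + 2)*(m^2 - 1) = (m - 5)*(m - 4)*(m + 1)*(m + 2)*(m - 1)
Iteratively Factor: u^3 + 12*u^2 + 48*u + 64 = (u + 4)*(u^2 + 8*u + 16) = (u + 4)^2*(u + 4)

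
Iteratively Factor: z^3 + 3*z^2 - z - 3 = (z + 1)*(z^2 + 2*z - 3) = (z + 1)*(z + 3)*(z - 1)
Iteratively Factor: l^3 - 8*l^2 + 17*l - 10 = (l - 1)*(l^2 - 7*l + 10) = (l - 2)*(l - 1)*(l - 5)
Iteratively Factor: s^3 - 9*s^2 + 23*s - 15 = (s - 1)*(s^2 - 8*s + 15) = (s - 5)*(s - 1)*(s - 3)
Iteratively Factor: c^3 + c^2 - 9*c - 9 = (c + 3)*(c^2 - 2*c - 3) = (c - 3)*(c + 3)*(c + 1)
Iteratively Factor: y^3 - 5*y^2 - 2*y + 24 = (y - 3)*(y^2 - 2*y - 8) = (y - 3)*(y + 2)*(y - 4)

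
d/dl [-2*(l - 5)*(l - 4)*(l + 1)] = -6*l^2 + 32*l - 22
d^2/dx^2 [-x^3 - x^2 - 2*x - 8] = -6*x - 2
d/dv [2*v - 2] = 2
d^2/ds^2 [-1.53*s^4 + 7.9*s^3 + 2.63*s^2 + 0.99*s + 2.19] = -18.36*s^2 + 47.4*s + 5.26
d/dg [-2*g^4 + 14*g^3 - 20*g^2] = 2*g*(-4*g^2 + 21*g - 20)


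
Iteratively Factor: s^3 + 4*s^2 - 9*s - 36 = (s + 3)*(s^2 + s - 12) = (s + 3)*(s + 4)*(s - 3)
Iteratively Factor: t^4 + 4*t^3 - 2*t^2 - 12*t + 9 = (t - 1)*(t^3 + 5*t^2 + 3*t - 9) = (t - 1)^2*(t^2 + 6*t + 9) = (t - 1)^2*(t + 3)*(t + 3)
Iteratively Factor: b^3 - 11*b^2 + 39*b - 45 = (b - 5)*(b^2 - 6*b + 9) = (b - 5)*(b - 3)*(b - 3)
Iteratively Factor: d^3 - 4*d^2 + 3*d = (d - 1)*(d^2 - 3*d) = (d - 3)*(d - 1)*(d)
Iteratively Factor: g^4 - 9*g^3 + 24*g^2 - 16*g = (g)*(g^3 - 9*g^2 + 24*g - 16) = g*(g - 1)*(g^2 - 8*g + 16) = g*(g - 4)*(g - 1)*(g - 4)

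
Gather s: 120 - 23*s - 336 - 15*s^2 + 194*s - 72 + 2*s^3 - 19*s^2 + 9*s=2*s^3 - 34*s^2 + 180*s - 288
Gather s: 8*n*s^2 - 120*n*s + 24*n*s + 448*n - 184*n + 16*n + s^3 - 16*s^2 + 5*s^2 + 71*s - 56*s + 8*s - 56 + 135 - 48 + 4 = 280*n + s^3 + s^2*(8*n - 11) + s*(23 - 96*n) + 35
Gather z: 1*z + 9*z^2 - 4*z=9*z^2 - 3*z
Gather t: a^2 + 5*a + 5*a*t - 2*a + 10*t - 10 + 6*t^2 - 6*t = a^2 + 3*a + 6*t^2 + t*(5*a + 4) - 10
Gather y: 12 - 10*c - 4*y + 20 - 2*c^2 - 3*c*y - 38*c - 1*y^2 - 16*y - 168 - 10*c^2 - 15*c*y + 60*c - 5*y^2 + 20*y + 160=-12*c^2 - 18*c*y + 12*c - 6*y^2 + 24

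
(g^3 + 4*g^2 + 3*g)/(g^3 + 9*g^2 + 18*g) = (g + 1)/(g + 6)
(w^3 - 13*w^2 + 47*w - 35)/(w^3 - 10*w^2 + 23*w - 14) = (w - 5)/(w - 2)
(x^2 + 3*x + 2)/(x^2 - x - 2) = (x + 2)/(x - 2)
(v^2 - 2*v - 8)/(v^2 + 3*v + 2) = (v - 4)/(v + 1)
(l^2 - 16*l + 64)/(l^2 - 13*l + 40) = (l - 8)/(l - 5)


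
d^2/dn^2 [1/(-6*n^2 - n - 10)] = 2*(36*n^2 + 6*n - (12*n + 1)^2 + 60)/(6*n^2 + n + 10)^3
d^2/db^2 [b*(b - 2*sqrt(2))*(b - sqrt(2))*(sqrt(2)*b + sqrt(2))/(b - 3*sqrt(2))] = 2*(3*sqrt(2)*b^4 - 54*b^3 + sqrt(2)*b^3 - 18*b^2 + 162*sqrt(2)*b^2 - 324*b + 54*sqrt(2)*b - 84 + 72*sqrt(2))/(b^3 - 9*sqrt(2)*b^2 + 54*b - 54*sqrt(2))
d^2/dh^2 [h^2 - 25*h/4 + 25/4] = 2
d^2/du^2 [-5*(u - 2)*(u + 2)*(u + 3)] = -30*u - 30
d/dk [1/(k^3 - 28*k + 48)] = (28 - 3*k^2)/(k^3 - 28*k + 48)^2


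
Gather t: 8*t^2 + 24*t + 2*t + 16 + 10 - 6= 8*t^2 + 26*t + 20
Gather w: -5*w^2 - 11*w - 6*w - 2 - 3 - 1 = -5*w^2 - 17*w - 6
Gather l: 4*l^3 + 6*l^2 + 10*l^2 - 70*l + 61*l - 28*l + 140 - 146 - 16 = 4*l^3 + 16*l^2 - 37*l - 22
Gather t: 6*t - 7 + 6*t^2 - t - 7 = 6*t^2 + 5*t - 14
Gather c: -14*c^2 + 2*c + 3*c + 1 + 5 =-14*c^2 + 5*c + 6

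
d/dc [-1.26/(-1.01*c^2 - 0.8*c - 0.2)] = (-2.5452*c - 1.008)/(1.01*c^2 + 0.8*c + 0.2)^2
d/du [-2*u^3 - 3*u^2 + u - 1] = -6*u^2 - 6*u + 1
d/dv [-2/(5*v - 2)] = 10/(5*v - 2)^2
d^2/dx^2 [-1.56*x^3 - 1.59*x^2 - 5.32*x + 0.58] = -9.36*x - 3.18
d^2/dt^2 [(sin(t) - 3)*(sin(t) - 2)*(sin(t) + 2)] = -9*sin(t)^3 + 12*sin(t)^2 + 10*sin(t) - 6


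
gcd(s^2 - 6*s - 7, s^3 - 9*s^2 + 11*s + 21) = s^2 - 6*s - 7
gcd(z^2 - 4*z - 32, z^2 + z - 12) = z + 4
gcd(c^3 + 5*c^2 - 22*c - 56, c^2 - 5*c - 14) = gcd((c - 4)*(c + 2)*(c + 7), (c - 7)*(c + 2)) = c + 2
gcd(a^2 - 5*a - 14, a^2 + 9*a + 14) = a + 2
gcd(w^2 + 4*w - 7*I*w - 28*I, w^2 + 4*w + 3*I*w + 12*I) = w + 4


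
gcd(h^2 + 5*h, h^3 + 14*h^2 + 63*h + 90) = h + 5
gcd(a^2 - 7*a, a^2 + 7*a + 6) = 1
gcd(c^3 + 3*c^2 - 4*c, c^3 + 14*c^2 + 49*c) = c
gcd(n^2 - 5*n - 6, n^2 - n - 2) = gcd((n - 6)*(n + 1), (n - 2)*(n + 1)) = n + 1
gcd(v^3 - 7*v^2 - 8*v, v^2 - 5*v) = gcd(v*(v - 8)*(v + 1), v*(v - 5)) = v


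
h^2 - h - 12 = (h - 4)*(h + 3)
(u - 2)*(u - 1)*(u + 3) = u^3 - 7*u + 6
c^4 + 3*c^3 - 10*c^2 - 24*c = c*(c - 3)*(c + 2)*(c + 4)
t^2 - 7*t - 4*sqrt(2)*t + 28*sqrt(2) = (t - 7)*(t - 4*sqrt(2))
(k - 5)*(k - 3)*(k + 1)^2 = k^4 - 6*k^3 + 22*k + 15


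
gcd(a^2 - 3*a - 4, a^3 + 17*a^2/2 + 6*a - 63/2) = 1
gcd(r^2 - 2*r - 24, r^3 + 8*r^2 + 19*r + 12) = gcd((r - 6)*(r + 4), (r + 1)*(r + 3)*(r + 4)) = r + 4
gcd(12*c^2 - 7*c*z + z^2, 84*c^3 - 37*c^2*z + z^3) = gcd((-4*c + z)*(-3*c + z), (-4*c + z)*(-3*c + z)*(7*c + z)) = 12*c^2 - 7*c*z + z^2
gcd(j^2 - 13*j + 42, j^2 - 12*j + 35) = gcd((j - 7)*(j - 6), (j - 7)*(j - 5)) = j - 7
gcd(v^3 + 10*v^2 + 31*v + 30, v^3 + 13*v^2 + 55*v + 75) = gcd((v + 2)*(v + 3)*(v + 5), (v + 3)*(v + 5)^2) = v^2 + 8*v + 15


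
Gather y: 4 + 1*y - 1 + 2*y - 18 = 3*y - 15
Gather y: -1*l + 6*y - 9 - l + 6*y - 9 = -2*l + 12*y - 18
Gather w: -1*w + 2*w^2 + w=2*w^2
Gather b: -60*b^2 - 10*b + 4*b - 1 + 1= -60*b^2 - 6*b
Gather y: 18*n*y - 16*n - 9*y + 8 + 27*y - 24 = -16*n + y*(18*n + 18) - 16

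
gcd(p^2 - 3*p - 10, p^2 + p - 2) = p + 2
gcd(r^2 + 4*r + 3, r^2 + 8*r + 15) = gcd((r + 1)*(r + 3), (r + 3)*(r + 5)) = r + 3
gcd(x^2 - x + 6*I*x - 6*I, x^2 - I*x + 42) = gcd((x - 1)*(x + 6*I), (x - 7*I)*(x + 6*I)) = x + 6*I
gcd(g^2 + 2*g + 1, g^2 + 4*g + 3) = g + 1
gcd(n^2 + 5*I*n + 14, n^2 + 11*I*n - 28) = n + 7*I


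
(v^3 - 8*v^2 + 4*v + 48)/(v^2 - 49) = (v^3 - 8*v^2 + 4*v + 48)/(v^2 - 49)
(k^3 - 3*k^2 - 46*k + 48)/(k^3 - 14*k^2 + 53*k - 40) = (k + 6)/(k - 5)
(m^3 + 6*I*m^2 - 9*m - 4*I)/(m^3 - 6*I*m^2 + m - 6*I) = (m^2 + 5*I*m - 4)/(m^2 - 7*I*m - 6)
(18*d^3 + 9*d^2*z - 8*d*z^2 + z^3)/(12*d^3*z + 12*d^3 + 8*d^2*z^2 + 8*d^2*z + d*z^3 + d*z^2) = (18*d^3 + 9*d^2*z - 8*d*z^2 + z^3)/(d*(12*d^2*z + 12*d^2 + 8*d*z^2 + 8*d*z + z^3 + z^2))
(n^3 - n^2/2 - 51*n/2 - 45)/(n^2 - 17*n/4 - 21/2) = 2*(2*n^2 + 11*n + 15)/(4*n + 7)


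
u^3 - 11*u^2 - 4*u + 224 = (u - 8)*(u - 7)*(u + 4)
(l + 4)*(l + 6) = l^2 + 10*l + 24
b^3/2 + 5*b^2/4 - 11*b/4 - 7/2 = (b/2 + 1/2)*(b - 2)*(b + 7/2)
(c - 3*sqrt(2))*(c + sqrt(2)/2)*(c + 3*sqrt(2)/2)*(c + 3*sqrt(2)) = c^4 + 2*sqrt(2)*c^3 - 33*c^2/2 - 36*sqrt(2)*c - 27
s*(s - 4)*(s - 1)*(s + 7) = s^4 + 2*s^3 - 31*s^2 + 28*s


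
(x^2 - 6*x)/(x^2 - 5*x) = (x - 6)/(x - 5)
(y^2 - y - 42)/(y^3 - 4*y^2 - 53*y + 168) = (y^2 - y - 42)/(y^3 - 4*y^2 - 53*y + 168)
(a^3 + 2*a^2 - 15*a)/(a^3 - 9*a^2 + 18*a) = (a + 5)/(a - 6)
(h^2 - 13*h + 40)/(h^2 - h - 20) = (h - 8)/(h + 4)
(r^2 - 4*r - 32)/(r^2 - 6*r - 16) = (r + 4)/(r + 2)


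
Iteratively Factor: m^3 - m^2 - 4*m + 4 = (m + 2)*(m^2 - 3*m + 2) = (m - 2)*(m + 2)*(m - 1)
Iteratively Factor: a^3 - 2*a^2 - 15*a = (a - 5)*(a^2 + 3*a) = a*(a - 5)*(a + 3)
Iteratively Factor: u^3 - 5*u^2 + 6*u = (u - 3)*(u^2 - 2*u) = (u - 3)*(u - 2)*(u)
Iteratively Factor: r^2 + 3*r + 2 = (r + 2)*(r + 1)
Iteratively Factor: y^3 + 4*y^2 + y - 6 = (y + 3)*(y^2 + y - 2) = (y + 2)*(y + 3)*(y - 1)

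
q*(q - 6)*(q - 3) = q^3 - 9*q^2 + 18*q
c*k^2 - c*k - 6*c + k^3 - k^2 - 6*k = (c + k)*(k - 3)*(k + 2)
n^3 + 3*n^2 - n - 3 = (n - 1)*(n + 1)*(n + 3)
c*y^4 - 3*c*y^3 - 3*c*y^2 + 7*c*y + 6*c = (y - 3)*(y - 2)*(y + 1)*(c*y + c)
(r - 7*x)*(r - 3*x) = r^2 - 10*r*x + 21*x^2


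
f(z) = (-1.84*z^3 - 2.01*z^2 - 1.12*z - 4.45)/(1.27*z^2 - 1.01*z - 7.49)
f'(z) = (1.01 - 2.54*z)*(-1.84*z^3 - 2.01*z^2 - 1.12*z - 4.45)/(1.27*z^2 - 1.01*z - 7.49)^2 + (-5.52*z^2 - 4.02*z - 1.12)/(1.27*z^2 - 1.01*z - 7.49) = (-2.3368*z^4 + 3.7168*z^3 + 44.7973*z^2 + 41.4128*z + 3.8943)/(1.6129*z^4 - 2.5654*z^3 - 18.0045*z^2 + 15.1298*z + 56.1001)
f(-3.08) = 4.39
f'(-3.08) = -0.30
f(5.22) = -14.96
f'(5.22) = 0.49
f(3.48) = -25.19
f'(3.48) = 26.35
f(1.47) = 2.61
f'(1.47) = 4.19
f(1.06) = 1.41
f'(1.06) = 1.96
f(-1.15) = 0.65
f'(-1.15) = 0.27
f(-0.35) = 0.61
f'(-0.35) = -0.11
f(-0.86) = 0.67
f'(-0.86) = -0.07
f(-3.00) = 4.38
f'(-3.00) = -0.14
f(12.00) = -21.36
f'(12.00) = -1.32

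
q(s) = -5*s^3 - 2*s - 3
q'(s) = -15*s^2 - 2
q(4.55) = -483.08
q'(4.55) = -312.54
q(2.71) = -107.93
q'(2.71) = -112.16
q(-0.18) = -2.61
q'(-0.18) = -2.49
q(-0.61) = -0.65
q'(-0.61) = -7.58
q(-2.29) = 61.62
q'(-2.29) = -80.66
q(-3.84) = 287.80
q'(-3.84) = -223.18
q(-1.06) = 5.08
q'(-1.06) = -18.85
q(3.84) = -293.80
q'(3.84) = -223.18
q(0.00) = -3.00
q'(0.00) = -2.00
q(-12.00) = 8661.00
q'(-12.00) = -2162.00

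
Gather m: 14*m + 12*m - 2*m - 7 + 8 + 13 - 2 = 24*m + 12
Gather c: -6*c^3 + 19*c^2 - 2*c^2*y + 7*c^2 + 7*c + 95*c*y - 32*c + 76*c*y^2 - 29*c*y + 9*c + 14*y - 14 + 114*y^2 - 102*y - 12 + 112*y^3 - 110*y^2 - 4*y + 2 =-6*c^3 + c^2*(26 - 2*y) + c*(76*y^2 + 66*y - 16) + 112*y^3 + 4*y^2 - 92*y - 24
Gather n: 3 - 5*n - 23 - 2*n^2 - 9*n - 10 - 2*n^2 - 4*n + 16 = -4*n^2 - 18*n - 14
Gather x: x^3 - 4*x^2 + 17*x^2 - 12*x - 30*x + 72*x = x^3 + 13*x^2 + 30*x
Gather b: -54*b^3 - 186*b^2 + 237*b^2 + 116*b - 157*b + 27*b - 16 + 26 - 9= -54*b^3 + 51*b^2 - 14*b + 1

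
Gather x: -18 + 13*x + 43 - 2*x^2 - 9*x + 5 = -2*x^2 + 4*x + 30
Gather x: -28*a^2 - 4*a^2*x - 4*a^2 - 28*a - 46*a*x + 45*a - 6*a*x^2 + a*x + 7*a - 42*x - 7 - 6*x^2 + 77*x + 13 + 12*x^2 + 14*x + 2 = -32*a^2 + 24*a + x^2*(6 - 6*a) + x*(-4*a^2 - 45*a + 49) + 8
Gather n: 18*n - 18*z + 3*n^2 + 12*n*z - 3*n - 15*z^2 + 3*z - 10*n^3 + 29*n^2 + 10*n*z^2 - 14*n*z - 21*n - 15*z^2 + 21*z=-10*n^3 + 32*n^2 + n*(10*z^2 - 2*z - 6) - 30*z^2 + 6*z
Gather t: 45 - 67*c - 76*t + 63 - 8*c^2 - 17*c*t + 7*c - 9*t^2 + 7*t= -8*c^2 - 60*c - 9*t^2 + t*(-17*c - 69) + 108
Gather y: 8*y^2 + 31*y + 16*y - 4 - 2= 8*y^2 + 47*y - 6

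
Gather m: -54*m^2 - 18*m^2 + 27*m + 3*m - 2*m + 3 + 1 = -72*m^2 + 28*m + 4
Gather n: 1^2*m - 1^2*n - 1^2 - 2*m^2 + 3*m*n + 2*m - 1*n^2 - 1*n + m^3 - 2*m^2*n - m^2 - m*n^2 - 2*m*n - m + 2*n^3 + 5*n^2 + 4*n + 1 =m^3 - 3*m^2 + 2*m + 2*n^3 + n^2*(4 - m) + n*(-2*m^2 + m + 2)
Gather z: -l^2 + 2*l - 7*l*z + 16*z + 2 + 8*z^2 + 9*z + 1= -l^2 + 2*l + 8*z^2 + z*(25 - 7*l) + 3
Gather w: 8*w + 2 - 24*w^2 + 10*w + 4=-24*w^2 + 18*w + 6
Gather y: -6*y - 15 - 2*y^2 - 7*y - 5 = -2*y^2 - 13*y - 20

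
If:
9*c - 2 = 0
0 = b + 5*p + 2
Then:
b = -5*p - 2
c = 2/9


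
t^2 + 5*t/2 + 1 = (t + 1/2)*(t + 2)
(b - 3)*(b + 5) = b^2 + 2*b - 15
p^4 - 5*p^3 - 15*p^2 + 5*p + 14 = (p - 7)*(p - 1)*(p + 1)*(p + 2)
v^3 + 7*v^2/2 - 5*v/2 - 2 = (v - 1)*(v + 1/2)*(v + 4)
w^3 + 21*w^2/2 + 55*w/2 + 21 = (w + 3/2)*(w + 2)*(w + 7)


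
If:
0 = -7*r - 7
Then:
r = -1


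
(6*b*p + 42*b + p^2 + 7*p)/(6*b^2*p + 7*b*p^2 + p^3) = (p + 7)/(p*(b + p))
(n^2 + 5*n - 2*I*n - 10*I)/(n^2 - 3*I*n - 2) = (n + 5)/(n - I)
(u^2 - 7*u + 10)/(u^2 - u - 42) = (-u^2 + 7*u - 10)/(-u^2 + u + 42)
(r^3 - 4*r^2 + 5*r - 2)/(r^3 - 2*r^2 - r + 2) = (r - 1)/(r + 1)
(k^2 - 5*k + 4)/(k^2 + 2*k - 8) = (k^2 - 5*k + 4)/(k^2 + 2*k - 8)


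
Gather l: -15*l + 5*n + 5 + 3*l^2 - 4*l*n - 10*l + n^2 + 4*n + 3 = 3*l^2 + l*(-4*n - 25) + n^2 + 9*n + 8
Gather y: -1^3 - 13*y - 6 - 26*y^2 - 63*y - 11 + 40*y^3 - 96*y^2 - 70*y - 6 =40*y^3 - 122*y^2 - 146*y - 24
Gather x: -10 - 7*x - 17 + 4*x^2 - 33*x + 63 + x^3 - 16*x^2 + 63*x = x^3 - 12*x^2 + 23*x + 36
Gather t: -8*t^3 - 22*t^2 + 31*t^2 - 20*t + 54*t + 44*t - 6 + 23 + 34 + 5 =-8*t^3 + 9*t^2 + 78*t + 56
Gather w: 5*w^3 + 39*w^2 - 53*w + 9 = 5*w^3 + 39*w^2 - 53*w + 9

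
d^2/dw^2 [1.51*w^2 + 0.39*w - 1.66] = 3.02000000000000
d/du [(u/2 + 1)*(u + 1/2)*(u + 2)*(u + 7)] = 2*u^3 + 69*u^2/4 + 75*u/2 + 22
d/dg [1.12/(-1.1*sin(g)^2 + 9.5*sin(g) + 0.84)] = (2.464*sin(g) - 10.64)*cos(g)/(-1.1*sin(g)^2 + 9.5*sin(g) + 0.84)^2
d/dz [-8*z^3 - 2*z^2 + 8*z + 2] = -24*z^2 - 4*z + 8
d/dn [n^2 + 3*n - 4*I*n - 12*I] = 2*n + 3 - 4*I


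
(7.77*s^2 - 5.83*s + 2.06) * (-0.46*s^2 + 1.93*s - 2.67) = -3.5742*s^4 + 17.6779*s^3 - 32.9454*s^2 + 19.5419*s - 5.5002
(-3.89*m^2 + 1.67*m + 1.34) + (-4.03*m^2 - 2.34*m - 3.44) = -7.92*m^2 - 0.67*m - 2.1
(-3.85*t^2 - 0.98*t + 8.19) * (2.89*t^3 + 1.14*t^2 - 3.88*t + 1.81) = -11.1265*t^5 - 7.2212*t^4 + 37.4899*t^3 + 6.1705*t^2 - 33.551*t + 14.8239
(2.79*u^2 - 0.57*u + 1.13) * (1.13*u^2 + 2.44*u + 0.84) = 3.1527*u^4 + 6.1635*u^3 + 2.2297*u^2 + 2.2784*u + 0.9492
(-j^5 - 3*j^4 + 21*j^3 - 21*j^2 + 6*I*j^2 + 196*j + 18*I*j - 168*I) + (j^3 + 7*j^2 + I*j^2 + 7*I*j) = -j^5 - 3*j^4 + 22*j^3 - 14*j^2 + 7*I*j^2 + 196*j + 25*I*j - 168*I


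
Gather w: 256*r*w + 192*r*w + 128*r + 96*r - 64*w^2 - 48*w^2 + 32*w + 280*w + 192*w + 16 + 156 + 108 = 224*r - 112*w^2 + w*(448*r + 504) + 280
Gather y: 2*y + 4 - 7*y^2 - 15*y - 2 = -7*y^2 - 13*y + 2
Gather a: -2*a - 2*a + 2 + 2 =4 - 4*a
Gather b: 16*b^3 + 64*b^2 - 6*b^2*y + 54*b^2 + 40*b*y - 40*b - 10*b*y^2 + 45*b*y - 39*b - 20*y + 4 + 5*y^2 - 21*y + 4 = 16*b^3 + b^2*(118 - 6*y) + b*(-10*y^2 + 85*y - 79) + 5*y^2 - 41*y + 8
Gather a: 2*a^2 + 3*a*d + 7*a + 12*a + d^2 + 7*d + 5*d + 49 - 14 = 2*a^2 + a*(3*d + 19) + d^2 + 12*d + 35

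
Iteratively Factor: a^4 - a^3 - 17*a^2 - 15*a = (a - 5)*(a^3 + 4*a^2 + 3*a) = (a - 5)*(a + 1)*(a^2 + 3*a) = (a - 5)*(a + 1)*(a + 3)*(a)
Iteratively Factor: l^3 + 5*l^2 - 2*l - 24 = (l + 4)*(l^2 + l - 6) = (l - 2)*(l + 4)*(l + 3)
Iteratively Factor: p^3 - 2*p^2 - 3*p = (p + 1)*(p^2 - 3*p) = (p - 3)*(p + 1)*(p)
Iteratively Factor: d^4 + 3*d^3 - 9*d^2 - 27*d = (d + 3)*(d^3 - 9*d) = (d + 3)^2*(d^2 - 3*d) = (d - 3)*(d + 3)^2*(d)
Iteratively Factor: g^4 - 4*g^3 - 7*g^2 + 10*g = (g + 2)*(g^3 - 6*g^2 + 5*g) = g*(g + 2)*(g^2 - 6*g + 5) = g*(g - 5)*(g + 2)*(g - 1)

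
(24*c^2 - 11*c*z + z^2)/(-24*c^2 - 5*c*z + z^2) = (-3*c + z)/(3*c + z)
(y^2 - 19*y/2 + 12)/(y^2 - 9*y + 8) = (y - 3/2)/(y - 1)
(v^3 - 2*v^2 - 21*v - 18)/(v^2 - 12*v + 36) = (v^2 + 4*v + 3)/(v - 6)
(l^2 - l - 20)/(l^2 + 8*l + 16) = (l - 5)/(l + 4)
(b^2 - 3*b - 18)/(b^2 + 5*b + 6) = (b - 6)/(b + 2)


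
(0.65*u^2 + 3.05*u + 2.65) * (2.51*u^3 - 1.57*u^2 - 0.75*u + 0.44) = 1.6315*u^5 + 6.635*u^4 + 1.3755*u^3 - 6.162*u^2 - 0.6455*u + 1.166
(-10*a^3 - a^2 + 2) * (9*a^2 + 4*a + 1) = -90*a^5 - 49*a^4 - 14*a^3 + 17*a^2 + 8*a + 2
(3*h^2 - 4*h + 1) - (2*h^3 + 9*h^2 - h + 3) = -2*h^3 - 6*h^2 - 3*h - 2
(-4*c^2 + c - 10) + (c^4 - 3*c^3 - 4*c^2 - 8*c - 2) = c^4 - 3*c^3 - 8*c^2 - 7*c - 12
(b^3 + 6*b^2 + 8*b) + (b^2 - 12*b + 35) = b^3 + 7*b^2 - 4*b + 35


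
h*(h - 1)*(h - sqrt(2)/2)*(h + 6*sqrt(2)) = h^4 - h^3 + 11*sqrt(2)*h^3/2 - 11*sqrt(2)*h^2/2 - 6*h^2 + 6*h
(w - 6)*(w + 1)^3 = w^4 - 3*w^3 - 15*w^2 - 17*w - 6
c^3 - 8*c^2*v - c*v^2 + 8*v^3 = (c - 8*v)*(c - v)*(c + v)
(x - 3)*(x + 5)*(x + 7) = x^3 + 9*x^2 - x - 105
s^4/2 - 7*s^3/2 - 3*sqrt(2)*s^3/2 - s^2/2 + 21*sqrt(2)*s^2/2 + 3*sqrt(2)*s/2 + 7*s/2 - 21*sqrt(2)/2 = (s/2 + 1/2)*(s - 7)*(s - 1)*(s - 3*sqrt(2))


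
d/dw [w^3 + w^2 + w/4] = 3*w^2 + 2*w + 1/4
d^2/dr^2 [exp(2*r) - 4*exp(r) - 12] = 4*(exp(r) - 1)*exp(r)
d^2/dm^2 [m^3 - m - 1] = 6*m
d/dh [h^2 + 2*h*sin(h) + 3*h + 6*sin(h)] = 2*h*cos(h) + 2*h + 2*sin(h) + 6*cos(h) + 3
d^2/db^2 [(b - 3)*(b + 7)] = 2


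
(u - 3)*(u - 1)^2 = u^3 - 5*u^2 + 7*u - 3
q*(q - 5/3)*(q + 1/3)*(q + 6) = q^4 + 14*q^3/3 - 77*q^2/9 - 10*q/3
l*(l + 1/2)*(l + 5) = l^3 + 11*l^2/2 + 5*l/2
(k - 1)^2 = k^2 - 2*k + 1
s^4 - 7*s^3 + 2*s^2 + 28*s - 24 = (s - 6)*(s - 2)*(s - 1)*(s + 2)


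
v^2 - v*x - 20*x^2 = (v - 5*x)*(v + 4*x)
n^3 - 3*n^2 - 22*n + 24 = (n - 6)*(n - 1)*(n + 4)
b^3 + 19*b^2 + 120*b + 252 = (b + 6)^2*(b + 7)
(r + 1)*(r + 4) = r^2 + 5*r + 4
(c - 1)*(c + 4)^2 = c^3 + 7*c^2 + 8*c - 16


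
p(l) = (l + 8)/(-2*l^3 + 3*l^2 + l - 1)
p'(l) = (l + 8)*(6*l^2 - 6*l - 1)/(-2*l^3 + 3*l^2 + l - 1)^2 + 1/(-2*l^3 + 3*l^2 + l - 1)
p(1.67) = -34.76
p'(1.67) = 710.12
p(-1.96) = 0.26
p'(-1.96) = 0.41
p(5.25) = -0.07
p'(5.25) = 0.04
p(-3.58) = 0.04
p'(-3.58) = 0.04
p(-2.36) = 0.14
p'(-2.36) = 0.19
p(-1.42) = 0.70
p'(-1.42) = 1.58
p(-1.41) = 0.72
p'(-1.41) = 1.63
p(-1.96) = 0.26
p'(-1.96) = 0.41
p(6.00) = -0.04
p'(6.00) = 0.02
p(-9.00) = 0.00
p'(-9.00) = 0.00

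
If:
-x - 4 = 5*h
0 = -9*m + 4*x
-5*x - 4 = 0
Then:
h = -16/25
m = -16/45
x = -4/5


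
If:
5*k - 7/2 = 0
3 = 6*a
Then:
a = 1/2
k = 7/10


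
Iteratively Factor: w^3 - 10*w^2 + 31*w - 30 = (w - 3)*(w^2 - 7*w + 10) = (w - 3)*(w - 2)*(w - 5)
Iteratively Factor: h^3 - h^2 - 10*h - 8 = (h - 4)*(h^2 + 3*h + 2) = (h - 4)*(h + 2)*(h + 1)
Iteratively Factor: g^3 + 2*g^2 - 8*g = (g - 2)*(g^2 + 4*g) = (g - 2)*(g + 4)*(g)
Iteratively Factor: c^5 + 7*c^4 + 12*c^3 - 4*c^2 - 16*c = (c + 2)*(c^4 + 5*c^3 + 2*c^2 - 8*c) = (c - 1)*(c + 2)*(c^3 + 6*c^2 + 8*c) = (c - 1)*(c + 2)*(c + 4)*(c^2 + 2*c) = c*(c - 1)*(c + 2)*(c + 4)*(c + 2)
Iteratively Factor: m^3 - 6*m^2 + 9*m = (m)*(m^2 - 6*m + 9) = m*(m - 3)*(m - 3)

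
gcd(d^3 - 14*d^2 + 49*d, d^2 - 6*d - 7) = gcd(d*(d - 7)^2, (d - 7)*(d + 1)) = d - 7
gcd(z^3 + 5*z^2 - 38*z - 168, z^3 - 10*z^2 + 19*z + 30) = z - 6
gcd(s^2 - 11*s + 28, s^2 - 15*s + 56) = s - 7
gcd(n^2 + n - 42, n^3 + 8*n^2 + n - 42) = n + 7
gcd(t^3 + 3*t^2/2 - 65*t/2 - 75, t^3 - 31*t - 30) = t^2 - t - 30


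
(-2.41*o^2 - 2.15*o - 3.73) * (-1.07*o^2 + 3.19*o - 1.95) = 2.5787*o^4 - 5.3874*o^3 + 1.8321*o^2 - 7.7062*o + 7.2735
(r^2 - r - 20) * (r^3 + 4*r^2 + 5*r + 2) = r^5 + 3*r^4 - 19*r^3 - 83*r^2 - 102*r - 40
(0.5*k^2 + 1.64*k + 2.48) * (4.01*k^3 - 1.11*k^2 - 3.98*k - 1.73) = 2.005*k^5 + 6.0214*k^4 + 6.1344*k^3 - 10.145*k^2 - 12.7076*k - 4.2904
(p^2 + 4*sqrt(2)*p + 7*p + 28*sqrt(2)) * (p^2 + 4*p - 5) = p^4 + 4*sqrt(2)*p^3 + 11*p^3 + 23*p^2 + 44*sqrt(2)*p^2 - 35*p + 92*sqrt(2)*p - 140*sqrt(2)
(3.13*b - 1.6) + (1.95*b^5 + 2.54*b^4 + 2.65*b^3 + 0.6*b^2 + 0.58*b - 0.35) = 1.95*b^5 + 2.54*b^4 + 2.65*b^3 + 0.6*b^2 + 3.71*b - 1.95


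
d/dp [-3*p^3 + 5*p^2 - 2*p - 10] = -9*p^2 + 10*p - 2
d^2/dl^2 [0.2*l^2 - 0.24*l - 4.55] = 0.400000000000000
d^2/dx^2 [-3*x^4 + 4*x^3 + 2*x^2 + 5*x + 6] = -36*x^2 + 24*x + 4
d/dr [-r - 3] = -1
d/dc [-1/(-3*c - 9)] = -1/(3*(c + 3)^2)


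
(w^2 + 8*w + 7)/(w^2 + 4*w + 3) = (w + 7)/(w + 3)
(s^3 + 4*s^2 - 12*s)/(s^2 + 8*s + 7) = s*(s^2 + 4*s - 12)/(s^2 + 8*s + 7)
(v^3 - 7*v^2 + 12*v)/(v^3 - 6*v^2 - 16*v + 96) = v*(v - 3)/(v^2 - 2*v - 24)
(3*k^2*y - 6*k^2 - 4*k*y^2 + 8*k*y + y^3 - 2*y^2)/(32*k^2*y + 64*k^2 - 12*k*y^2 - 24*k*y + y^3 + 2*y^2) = (3*k^2*y - 6*k^2 - 4*k*y^2 + 8*k*y + y^3 - 2*y^2)/(32*k^2*y + 64*k^2 - 12*k*y^2 - 24*k*y + y^3 + 2*y^2)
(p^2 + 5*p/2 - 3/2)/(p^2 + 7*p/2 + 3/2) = (2*p - 1)/(2*p + 1)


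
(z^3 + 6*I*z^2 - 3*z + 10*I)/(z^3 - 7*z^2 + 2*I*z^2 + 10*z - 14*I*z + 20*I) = (z^2 + 4*I*z + 5)/(z^2 - 7*z + 10)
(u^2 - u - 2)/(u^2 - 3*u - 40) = (-u^2 + u + 2)/(-u^2 + 3*u + 40)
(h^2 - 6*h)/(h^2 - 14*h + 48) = h/(h - 8)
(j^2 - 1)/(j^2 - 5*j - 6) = (j - 1)/(j - 6)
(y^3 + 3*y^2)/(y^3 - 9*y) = y/(y - 3)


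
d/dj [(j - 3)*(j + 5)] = 2*j + 2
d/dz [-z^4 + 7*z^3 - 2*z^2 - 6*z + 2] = -4*z^3 + 21*z^2 - 4*z - 6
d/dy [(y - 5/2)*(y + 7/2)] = 2*y + 1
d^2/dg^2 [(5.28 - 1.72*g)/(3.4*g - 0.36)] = 117.86304/(3.4*g - 0.36)^3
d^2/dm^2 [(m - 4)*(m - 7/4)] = 2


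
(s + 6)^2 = s^2 + 12*s + 36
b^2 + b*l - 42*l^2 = (b - 6*l)*(b + 7*l)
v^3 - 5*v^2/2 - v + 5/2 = (v - 5/2)*(v - 1)*(v + 1)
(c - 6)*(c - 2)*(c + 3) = c^3 - 5*c^2 - 12*c + 36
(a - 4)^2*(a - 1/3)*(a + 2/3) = a^4 - 23*a^3/3 + 118*a^2/9 + 64*a/9 - 32/9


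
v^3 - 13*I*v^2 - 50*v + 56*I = (v - 7*I)*(v - 4*I)*(v - 2*I)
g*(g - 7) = g^2 - 7*g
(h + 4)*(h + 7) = h^2 + 11*h + 28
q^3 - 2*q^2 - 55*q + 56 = (q - 8)*(q - 1)*(q + 7)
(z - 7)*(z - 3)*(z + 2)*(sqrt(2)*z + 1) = sqrt(2)*z^4 - 8*sqrt(2)*z^3 + z^3 - 8*z^2 + sqrt(2)*z^2 + z + 42*sqrt(2)*z + 42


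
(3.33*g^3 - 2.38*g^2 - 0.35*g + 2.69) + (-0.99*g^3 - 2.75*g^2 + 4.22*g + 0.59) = 2.34*g^3 - 5.13*g^2 + 3.87*g + 3.28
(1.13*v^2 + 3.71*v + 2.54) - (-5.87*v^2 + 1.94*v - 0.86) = 7.0*v^2 + 1.77*v + 3.4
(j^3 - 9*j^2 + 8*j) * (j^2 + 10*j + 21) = j^5 + j^4 - 61*j^3 - 109*j^2 + 168*j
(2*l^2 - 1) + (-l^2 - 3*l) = l^2 - 3*l - 1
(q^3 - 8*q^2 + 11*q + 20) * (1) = q^3 - 8*q^2 + 11*q + 20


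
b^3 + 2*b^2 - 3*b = b*(b - 1)*(b + 3)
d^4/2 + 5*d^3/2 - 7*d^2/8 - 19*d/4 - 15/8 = (d/2 + 1/4)*(d - 3/2)*(d + 1)*(d + 5)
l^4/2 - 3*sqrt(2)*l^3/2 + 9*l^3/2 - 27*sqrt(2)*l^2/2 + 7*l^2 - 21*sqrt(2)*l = l*(l/2 + 1)*(l + 7)*(l - 3*sqrt(2))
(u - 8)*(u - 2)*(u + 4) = u^3 - 6*u^2 - 24*u + 64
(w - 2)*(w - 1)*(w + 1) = w^3 - 2*w^2 - w + 2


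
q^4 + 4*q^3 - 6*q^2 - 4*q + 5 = (q - 1)^2*(q + 1)*(q + 5)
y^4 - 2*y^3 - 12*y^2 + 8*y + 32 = (y - 4)*(y - 2)*(y + 2)^2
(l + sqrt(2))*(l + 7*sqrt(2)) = l^2 + 8*sqrt(2)*l + 14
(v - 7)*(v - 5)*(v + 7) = v^3 - 5*v^2 - 49*v + 245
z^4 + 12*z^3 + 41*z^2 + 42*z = z*(z + 2)*(z + 3)*(z + 7)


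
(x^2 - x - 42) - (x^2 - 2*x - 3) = x - 39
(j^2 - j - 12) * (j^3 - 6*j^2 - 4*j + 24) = j^5 - 7*j^4 - 10*j^3 + 100*j^2 + 24*j - 288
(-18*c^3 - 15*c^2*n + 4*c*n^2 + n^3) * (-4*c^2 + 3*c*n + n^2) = 72*c^5 + 6*c^4*n - 79*c^3*n^2 - 7*c^2*n^3 + 7*c*n^4 + n^5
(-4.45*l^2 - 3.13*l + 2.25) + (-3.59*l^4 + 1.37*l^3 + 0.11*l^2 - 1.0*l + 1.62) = -3.59*l^4 + 1.37*l^3 - 4.34*l^2 - 4.13*l + 3.87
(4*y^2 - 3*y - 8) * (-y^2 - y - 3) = -4*y^4 - y^3 - y^2 + 17*y + 24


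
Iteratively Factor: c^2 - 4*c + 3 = (c - 1)*(c - 3)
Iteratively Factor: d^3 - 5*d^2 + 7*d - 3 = (d - 3)*(d^2 - 2*d + 1) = (d - 3)*(d - 1)*(d - 1)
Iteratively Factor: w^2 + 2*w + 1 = (w + 1)*(w + 1)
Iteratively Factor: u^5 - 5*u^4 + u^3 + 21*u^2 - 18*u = (u)*(u^4 - 5*u^3 + u^2 + 21*u - 18) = u*(u - 3)*(u^3 - 2*u^2 - 5*u + 6) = u*(u - 3)^2*(u^2 + u - 2) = u*(u - 3)^2*(u + 2)*(u - 1)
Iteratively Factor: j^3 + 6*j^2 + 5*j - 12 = (j + 3)*(j^2 + 3*j - 4) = (j - 1)*(j + 3)*(j + 4)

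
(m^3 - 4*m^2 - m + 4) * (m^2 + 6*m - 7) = m^5 + 2*m^4 - 32*m^3 + 26*m^2 + 31*m - 28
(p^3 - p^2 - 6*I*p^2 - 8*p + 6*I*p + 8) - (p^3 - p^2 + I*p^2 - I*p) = -7*I*p^2 - 8*p + 7*I*p + 8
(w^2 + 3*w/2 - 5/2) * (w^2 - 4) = w^4 + 3*w^3/2 - 13*w^2/2 - 6*w + 10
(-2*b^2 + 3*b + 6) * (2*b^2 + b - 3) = -4*b^4 + 4*b^3 + 21*b^2 - 3*b - 18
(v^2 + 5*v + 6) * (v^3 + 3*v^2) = v^5 + 8*v^4 + 21*v^3 + 18*v^2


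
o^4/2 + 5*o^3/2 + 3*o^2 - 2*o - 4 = (o/2 + 1)*(o - 1)*(o + 2)^2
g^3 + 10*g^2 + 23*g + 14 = (g + 1)*(g + 2)*(g + 7)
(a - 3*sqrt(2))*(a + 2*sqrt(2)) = a^2 - sqrt(2)*a - 12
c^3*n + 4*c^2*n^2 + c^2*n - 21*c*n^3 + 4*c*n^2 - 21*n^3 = (c - 3*n)*(c + 7*n)*(c*n + n)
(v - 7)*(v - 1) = v^2 - 8*v + 7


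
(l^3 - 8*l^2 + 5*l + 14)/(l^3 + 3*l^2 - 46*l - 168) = (l^2 - l - 2)/(l^2 + 10*l + 24)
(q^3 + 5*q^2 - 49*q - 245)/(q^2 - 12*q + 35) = (q^2 + 12*q + 35)/(q - 5)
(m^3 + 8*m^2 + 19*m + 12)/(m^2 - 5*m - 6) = (m^2 + 7*m + 12)/(m - 6)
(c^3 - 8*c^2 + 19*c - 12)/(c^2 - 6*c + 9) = (c^2 - 5*c + 4)/(c - 3)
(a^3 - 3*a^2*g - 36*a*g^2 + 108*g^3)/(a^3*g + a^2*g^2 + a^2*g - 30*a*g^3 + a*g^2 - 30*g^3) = (a^2 - 9*a*g + 18*g^2)/(g*(a^2 - 5*a*g + a - 5*g))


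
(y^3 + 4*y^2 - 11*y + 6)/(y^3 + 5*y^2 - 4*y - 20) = (y^3 + 4*y^2 - 11*y + 6)/(y^3 + 5*y^2 - 4*y - 20)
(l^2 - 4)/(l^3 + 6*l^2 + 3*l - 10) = (l - 2)/(l^2 + 4*l - 5)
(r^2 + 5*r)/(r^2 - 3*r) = (r + 5)/(r - 3)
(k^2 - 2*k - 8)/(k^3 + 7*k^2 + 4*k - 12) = (k - 4)/(k^2 + 5*k - 6)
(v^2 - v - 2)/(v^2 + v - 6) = (v + 1)/(v + 3)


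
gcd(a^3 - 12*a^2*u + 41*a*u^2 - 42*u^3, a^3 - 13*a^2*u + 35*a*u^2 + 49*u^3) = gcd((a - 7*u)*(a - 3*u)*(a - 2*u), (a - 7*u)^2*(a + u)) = -a + 7*u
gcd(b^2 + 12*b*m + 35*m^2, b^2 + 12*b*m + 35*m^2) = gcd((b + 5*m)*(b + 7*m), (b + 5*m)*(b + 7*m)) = b^2 + 12*b*m + 35*m^2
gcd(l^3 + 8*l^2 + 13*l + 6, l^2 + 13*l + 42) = l + 6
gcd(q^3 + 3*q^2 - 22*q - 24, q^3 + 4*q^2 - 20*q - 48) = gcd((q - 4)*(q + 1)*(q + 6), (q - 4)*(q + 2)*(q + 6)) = q^2 + 2*q - 24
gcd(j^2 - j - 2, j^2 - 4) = j - 2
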